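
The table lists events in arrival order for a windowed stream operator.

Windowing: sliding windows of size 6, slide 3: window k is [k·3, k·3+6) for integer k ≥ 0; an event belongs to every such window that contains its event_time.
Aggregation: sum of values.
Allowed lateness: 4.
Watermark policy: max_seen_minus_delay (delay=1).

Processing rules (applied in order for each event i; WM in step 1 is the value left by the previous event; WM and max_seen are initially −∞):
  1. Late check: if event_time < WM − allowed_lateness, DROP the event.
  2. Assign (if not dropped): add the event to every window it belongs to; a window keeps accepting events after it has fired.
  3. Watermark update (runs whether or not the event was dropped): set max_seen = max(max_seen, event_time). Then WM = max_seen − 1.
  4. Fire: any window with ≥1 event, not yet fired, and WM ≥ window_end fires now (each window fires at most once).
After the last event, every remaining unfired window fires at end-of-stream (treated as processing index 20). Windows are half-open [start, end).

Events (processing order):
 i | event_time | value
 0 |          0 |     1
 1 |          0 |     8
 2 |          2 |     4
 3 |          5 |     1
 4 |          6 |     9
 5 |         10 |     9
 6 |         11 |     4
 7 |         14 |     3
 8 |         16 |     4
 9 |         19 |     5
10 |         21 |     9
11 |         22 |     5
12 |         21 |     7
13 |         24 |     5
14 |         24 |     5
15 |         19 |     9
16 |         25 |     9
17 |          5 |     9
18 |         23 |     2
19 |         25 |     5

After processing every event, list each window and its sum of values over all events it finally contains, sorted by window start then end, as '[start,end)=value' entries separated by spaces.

i=0 t=0 v=1: → [0,6); WM=-1
i=1 t=0 v=8: → [0,6); WM=-1
i=2 t=2 v=4: → [0,6); WM=1
i=3 t=5 v=1: → [3,9),[0,6); WM=4
i=4 t=6 v=9: → [6,12),[3,9); WM=5
i=5 t=10 v=9: → [9,15),[6,12); WM=9; [0,6) fires=14 [3,9) fires=10
i=6 t=11 v=4: → [9,15),[6,12); WM=10
i=7 t=14 v=3: → [12,18),[9,15); WM=13; [6,12) fires=22
i=8 t=16 v=4: → [15,21),[12,18); WM=15; [9,15) fires=16
i=9 t=19 v=5: → [18,24),[15,21); WM=18; [12,18) fires=7
i=10 t=21 v=9: → [21,27),[18,24); WM=20
i=11 t=22 v=5: → [21,27),[18,24); WM=21; [15,21) fires=9
i=12 t=21 v=7: → [21,27),[18,24); WM=21
i=13 t=24 v=5: → [24,30),[21,27); WM=23
i=14 t=24 v=5: → [24,30),[21,27); WM=23
i=15 t=19 v=9: → [18,24),[15,21); WM=23
i=16 t=25 v=9: → [24,30),[21,27); WM=24; [18,24) fires=35
i=17 t=5 v=9: DROP (t<24-4); WM=24
i=18 t=23 v=2: → [21,27),[18,24); WM=24
i=19 t=25 v=5: → [24,30),[21,27); WM=24

[0,6)=14 [3,9)=10 [6,12)=22 [9,15)=16 [12,18)=7 [15,21)=18 [18,24)=37 [21,27)=47 [24,30)=24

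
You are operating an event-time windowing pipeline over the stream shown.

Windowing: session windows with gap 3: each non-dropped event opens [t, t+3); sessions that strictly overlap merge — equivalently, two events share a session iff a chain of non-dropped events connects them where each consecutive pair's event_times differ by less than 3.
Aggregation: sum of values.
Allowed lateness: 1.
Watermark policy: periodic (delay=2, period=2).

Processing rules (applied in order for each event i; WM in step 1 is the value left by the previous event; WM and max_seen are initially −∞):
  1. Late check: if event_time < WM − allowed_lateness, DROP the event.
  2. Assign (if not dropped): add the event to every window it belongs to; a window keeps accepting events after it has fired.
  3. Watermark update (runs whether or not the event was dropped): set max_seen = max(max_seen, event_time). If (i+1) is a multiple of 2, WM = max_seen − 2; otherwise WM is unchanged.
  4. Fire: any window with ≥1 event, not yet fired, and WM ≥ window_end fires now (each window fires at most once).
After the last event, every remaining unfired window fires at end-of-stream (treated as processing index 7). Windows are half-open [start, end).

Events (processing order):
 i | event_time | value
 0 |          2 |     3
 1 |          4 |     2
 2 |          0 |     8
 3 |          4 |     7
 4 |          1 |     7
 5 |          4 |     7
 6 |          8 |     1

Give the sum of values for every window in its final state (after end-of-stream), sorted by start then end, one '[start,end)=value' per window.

i=0 t=2 v=3: → [2,5); WM=−∞
i=1 t=4 v=2: → [2,7); WM=2
i=2 t=0 v=8: DROP (t<2-1); WM=2
i=3 t=4 v=7: → [2,7); WM=2
i=4 t=1 v=7: → [1,7); WM=2
i=5 t=4 v=7: → [1,7); WM=2
i=6 t=8 v=1: → [8,11); WM=2

[1,7)=26 [8,11)=1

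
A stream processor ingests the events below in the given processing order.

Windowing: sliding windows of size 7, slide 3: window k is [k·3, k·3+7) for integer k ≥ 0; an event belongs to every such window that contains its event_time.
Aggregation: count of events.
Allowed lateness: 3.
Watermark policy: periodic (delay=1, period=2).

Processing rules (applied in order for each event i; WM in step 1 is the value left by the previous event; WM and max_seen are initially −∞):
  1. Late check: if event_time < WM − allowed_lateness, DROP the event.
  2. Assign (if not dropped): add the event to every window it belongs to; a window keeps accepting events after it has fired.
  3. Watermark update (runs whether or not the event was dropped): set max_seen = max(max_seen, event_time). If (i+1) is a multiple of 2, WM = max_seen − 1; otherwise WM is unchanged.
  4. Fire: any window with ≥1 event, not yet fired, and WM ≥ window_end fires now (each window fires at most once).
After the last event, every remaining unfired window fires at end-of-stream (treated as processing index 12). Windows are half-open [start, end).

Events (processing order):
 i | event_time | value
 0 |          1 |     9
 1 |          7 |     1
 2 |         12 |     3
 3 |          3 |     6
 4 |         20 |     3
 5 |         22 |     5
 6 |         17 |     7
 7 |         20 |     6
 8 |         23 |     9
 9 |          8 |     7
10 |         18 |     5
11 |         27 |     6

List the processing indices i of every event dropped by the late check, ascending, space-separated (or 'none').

6 9 10

i=0 t=1 v=9: → [0,7); WM=−∞
i=1 t=7 v=1: → [6,13),[3,10); WM=6
i=2 t=12 v=3: → [12,19),[9,16),[6,13); WM=6
i=3 t=3 v=6: → [3,10),[0,7); WM=11; [0,7) fires=2 [3,10) fires=2
i=4 t=20 v=3: → [18,25),[15,22); WM=11
i=5 t=22 v=5: → [21,28),[18,25); WM=21; [6,13) fires=2 [9,16) fires=1 [12,19) fires=1
i=6 t=17 v=7: DROP (t<21-3); WM=21
i=7 t=20 v=6: → [18,25),[15,22); WM=21
i=8 t=23 v=9: → [21,28),[18,25); WM=21
i=9 t=8 v=7: DROP (t<21-3); WM=22; [15,22) fires=2
i=10 t=18 v=5: DROP (t<22-3); WM=22
i=11 t=27 v=6: → [27,34),[24,31),[21,28); WM=26; [18,25) fires=4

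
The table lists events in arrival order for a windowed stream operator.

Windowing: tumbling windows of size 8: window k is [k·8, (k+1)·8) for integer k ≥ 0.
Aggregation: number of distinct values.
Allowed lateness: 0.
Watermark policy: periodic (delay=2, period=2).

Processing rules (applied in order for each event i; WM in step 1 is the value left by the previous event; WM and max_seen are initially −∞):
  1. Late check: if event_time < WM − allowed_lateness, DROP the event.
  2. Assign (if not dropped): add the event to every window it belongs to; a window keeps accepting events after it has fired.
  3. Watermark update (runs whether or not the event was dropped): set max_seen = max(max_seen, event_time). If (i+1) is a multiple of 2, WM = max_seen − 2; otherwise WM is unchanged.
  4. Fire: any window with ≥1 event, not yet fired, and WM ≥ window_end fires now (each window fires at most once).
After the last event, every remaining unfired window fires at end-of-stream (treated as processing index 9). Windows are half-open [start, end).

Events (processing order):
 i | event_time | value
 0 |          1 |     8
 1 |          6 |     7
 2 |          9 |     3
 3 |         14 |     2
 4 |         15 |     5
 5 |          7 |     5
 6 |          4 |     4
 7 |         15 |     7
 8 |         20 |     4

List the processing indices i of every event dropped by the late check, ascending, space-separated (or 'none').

5 6

i=0 t=1 v=8: → [0,8); WM=−∞
i=1 t=6 v=7: → [0,8); WM=4
i=2 t=9 v=3: → [8,16); WM=4
i=3 t=14 v=2: → [8,16); WM=12; [0,8) fires=2
i=4 t=15 v=5: → [8,16); WM=12
i=5 t=7 v=5: DROP (t<12-0); WM=13
i=6 t=4 v=4: DROP (t<13-0); WM=13
i=7 t=15 v=7: → [8,16); WM=13
i=8 t=20 v=4: → [16,24); WM=13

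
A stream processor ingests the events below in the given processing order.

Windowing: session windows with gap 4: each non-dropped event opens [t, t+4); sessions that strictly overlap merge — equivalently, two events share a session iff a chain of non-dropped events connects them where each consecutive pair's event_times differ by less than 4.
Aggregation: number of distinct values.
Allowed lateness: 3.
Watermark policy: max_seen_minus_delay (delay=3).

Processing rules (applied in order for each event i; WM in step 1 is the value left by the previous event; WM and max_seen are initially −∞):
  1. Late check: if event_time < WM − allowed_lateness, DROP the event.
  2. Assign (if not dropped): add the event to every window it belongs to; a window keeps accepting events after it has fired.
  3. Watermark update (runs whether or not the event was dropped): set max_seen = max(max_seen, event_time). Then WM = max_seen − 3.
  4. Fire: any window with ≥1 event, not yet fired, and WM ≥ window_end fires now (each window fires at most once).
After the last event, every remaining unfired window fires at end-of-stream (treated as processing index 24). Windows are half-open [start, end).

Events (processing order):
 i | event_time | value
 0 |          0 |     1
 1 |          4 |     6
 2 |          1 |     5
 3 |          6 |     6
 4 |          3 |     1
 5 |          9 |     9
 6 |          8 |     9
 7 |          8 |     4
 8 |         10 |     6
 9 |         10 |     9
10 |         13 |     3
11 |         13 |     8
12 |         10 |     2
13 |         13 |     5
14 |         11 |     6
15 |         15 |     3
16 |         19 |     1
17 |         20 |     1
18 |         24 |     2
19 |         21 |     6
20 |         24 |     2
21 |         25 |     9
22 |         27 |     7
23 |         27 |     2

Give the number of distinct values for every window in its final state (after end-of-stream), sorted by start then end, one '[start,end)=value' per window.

[0,19)=8 [19,31)=5

i=0 t=0 v=1: → [0,4); WM=-3
i=1 t=4 v=6: → [4,8); WM=1
i=2 t=1 v=5: → [0,8); WM=1
i=3 t=6 v=6: → [0,10); WM=3
i=4 t=3 v=1: → [0,10); WM=3
i=5 t=9 v=9: → [0,13); WM=6
i=6 t=8 v=9: → [0,13); WM=6
i=7 t=8 v=4: → [0,13); WM=6
i=8 t=10 v=6: → [0,14); WM=7
i=9 t=10 v=9: → [0,14); WM=7
i=10 t=13 v=3: → [0,17); WM=10
i=11 t=13 v=8: → [0,17); WM=10
i=12 t=10 v=2: → [0,17); WM=10
i=13 t=13 v=5: → [0,17); WM=10
i=14 t=11 v=6: → [0,17); WM=10
i=15 t=15 v=3: → [0,19); WM=12
i=16 t=19 v=1: → [19,23); WM=16
i=17 t=20 v=1: → [19,24); WM=17
i=18 t=24 v=2: → [24,28); WM=21
i=19 t=21 v=6: → [19,28); WM=21
i=20 t=24 v=2: → [19,28); WM=21
i=21 t=25 v=9: → [19,29); WM=22
i=22 t=27 v=7: → [19,31); WM=24
i=23 t=27 v=2: → [19,31); WM=24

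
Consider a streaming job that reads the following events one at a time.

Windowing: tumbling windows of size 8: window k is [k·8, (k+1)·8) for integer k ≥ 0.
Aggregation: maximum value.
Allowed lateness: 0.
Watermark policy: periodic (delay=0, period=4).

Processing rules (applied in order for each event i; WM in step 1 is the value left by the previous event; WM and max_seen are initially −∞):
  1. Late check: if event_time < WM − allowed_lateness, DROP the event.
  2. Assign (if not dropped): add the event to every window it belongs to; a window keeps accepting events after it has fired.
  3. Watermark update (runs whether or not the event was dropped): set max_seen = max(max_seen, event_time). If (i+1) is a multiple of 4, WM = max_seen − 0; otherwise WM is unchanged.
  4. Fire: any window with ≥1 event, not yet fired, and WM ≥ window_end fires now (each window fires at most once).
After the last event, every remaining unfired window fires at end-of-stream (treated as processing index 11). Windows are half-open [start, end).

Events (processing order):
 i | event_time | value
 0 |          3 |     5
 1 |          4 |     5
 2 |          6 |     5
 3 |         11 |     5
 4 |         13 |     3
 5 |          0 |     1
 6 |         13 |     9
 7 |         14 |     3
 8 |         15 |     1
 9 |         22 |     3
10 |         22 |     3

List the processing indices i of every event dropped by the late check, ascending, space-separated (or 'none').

5

i=0 t=3 v=5: → [0,8); WM=−∞
i=1 t=4 v=5: → [0,8); WM=−∞
i=2 t=6 v=5: → [0,8); WM=−∞
i=3 t=11 v=5: → [8,16); WM=11; [0,8) fires=5
i=4 t=13 v=3: → [8,16); WM=11
i=5 t=0 v=1: DROP (t<11-0); WM=11
i=6 t=13 v=9: → [8,16); WM=11
i=7 t=14 v=3: → [8,16); WM=14
i=8 t=15 v=1: → [8,16); WM=14
i=9 t=22 v=3: → [16,24); WM=14
i=10 t=22 v=3: → [16,24); WM=14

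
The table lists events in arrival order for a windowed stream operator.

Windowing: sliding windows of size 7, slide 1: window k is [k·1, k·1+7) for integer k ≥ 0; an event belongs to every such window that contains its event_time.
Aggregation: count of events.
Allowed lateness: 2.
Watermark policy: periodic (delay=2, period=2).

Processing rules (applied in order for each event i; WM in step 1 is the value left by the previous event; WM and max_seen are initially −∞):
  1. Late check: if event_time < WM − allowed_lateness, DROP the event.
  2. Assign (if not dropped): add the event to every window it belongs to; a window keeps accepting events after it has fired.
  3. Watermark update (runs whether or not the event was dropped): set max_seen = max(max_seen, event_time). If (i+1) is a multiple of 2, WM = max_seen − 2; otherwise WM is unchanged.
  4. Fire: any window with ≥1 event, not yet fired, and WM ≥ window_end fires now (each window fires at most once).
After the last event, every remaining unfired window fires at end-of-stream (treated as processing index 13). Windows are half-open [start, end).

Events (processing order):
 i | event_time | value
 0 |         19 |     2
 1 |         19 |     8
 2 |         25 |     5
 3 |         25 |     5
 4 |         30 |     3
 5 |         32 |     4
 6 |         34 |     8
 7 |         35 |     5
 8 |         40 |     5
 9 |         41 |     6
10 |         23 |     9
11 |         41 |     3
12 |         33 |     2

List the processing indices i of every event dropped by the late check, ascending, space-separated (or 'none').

10 12

i=0 t=19 v=2: → [19,26),[18,25),[17,24),[16,23),[15,22),[14,21),[13,20); WM=−∞
i=1 t=19 v=8: → [19,26),[18,25),[17,24),[16,23),[15,22),[14,21),[13,20); WM=17
i=2 t=25 v=5: → [25,32),[24,31),[23,30),[22,29),[21,28),[20,27),[19,26); WM=17
i=3 t=25 v=5: → [25,32),[24,31),[23,30),[22,29),[21,28),[20,27),[19,26); WM=23; [13,20) fires=2 [14,21) fires=2 [15,22) fires=2 [16,23) fires=2
i=4 t=30 v=3: → [30,37),[29,36),[28,35),[27,34),[26,33),[25,32),[24,31); WM=23
i=5 t=32 v=4: → [32,39),[31,38),[30,37),[29,36),[28,35),[27,34),[26,33); WM=30; [17,24) fires=2 [18,25) fires=2 [19,26) fires=4 [20,27) fires=2 [21,28) fires=2 [22,29) fires=2 [23,30) fires=2
i=6 t=34 v=8: → [34,41),[33,40),[32,39),[31,38),[30,37),[29,36),[28,35); WM=30
i=7 t=35 v=5: → [35,42),[34,41),[33,40),[32,39),[31,38),[30,37),[29,36); WM=33; [24,31) fires=3 [25,32) fires=3 [26,33) fires=2
i=8 t=40 v=5: → [40,47),[39,46),[38,45),[37,44),[36,43),[35,42),[34,41); WM=33
i=9 t=41 v=6: → [41,48),[40,47),[39,46),[38,45),[37,44),[36,43),[35,42); WM=39; [27,34) fires=2 [28,35) fires=3 [29,36) fires=4 [30,37) fires=4 [31,38) fires=3 [32,39) fires=3
i=10 t=23 v=9: DROP (t<39-2); WM=39
i=11 t=41 v=3: → [41,48),[40,47),[39,46),[38,45),[37,44),[36,43),[35,42); WM=39
i=12 t=33 v=2: DROP (t<39-2); WM=39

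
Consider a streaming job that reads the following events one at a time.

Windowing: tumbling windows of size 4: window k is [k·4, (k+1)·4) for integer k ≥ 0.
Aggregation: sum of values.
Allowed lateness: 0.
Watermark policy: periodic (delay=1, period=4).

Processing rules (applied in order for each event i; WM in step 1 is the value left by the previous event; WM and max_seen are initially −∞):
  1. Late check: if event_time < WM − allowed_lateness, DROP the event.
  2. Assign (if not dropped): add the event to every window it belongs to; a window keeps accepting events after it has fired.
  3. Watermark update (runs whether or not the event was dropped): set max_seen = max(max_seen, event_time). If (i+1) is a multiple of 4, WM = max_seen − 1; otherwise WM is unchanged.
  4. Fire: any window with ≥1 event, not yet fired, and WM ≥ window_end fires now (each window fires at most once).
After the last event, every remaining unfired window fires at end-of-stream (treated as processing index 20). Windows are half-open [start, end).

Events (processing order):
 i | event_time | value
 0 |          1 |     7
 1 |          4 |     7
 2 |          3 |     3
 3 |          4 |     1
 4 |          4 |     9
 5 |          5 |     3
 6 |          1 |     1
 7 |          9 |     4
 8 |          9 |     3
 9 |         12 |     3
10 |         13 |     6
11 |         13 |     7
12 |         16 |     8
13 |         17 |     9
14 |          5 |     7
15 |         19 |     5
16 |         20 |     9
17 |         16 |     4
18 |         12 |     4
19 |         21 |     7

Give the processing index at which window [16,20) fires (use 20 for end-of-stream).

i=0 t=1 v=7: → [0,4); WM=−∞
i=1 t=4 v=7: → [4,8); WM=−∞
i=2 t=3 v=3: → [0,4); WM=−∞
i=3 t=4 v=1: → [4,8); WM=3
i=4 t=4 v=9: → [4,8); WM=3
i=5 t=5 v=3: → [4,8); WM=3
i=6 t=1 v=1: DROP (t<3-0); WM=3
i=7 t=9 v=4: → [8,12); WM=8; [0,4) fires=10 [4,8) fires=20
i=8 t=9 v=3: → [8,12); WM=8
i=9 t=12 v=3: → [12,16); WM=8
i=10 t=13 v=6: → [12,16); WM=8
i=11 t=13 v=7: → [12,16); WM=12; [8,12) fires=7
i=12 t=16 v=8: → [16,20); WM=12
i=13 t=17 v=9: → [16,20); WM=12
i=14 t=5 v=7: DROP (t<12-0); WM=12
i=15 t=19 v=5: → [16,20); WM=18; [12,16) fires=16
i=16 t=20 v=9: → [20,24); WM=18
i=17 t=16 v=4: DROP (t<18-0); WM=18
i=18 t=12 v=4: DROP (t<18-0); WM=18
i=19 t=21 v=7: → [20,24); WM=20; [16,20) fires=22

19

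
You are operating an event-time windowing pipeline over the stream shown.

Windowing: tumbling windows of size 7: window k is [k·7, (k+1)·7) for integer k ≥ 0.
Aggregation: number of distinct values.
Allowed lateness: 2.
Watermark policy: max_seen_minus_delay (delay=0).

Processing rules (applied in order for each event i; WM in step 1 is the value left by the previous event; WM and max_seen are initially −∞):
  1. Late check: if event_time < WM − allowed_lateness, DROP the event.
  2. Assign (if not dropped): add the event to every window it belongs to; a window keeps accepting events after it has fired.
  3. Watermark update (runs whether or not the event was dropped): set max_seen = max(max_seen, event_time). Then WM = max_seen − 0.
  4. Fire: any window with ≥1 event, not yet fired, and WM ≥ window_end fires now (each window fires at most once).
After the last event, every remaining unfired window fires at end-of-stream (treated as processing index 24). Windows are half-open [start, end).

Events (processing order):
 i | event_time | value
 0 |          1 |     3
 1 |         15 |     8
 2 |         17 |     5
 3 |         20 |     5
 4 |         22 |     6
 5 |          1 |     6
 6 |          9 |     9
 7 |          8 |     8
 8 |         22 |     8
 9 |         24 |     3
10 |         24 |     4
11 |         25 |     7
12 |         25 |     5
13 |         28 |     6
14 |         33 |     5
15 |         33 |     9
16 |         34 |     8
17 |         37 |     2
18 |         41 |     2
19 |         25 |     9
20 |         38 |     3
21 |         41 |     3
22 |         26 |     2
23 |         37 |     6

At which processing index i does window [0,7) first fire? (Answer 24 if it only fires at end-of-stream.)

1

i=0 t=1 v=3: → [0,7); WM=1
i=1 t=15 v=8: → [14,21); WM=15; [0,7) fires=1
i=2 t=17 v=5: → [14,21); WM=17
i=3 t=20 v=5: → [14,21); WM=20
i=4 t=22 v=6: → [21,28); WM=22; [14,21) fires=2
i=5 t=1 v=6: DROP (t<22-2); WM=22
i=6 t=9 v=9: DROP (t<22-2); WM=22
i=7 t=8 v=8: DROP (t<22-2); WM=22
i=8 t=22 v=8: → [21,28); WM=22
i=9 t=24 v=3: → [21,28); WM=24
i=10 t=24 v=4: → [21,28); WM=24
i=11 t=25 v=7: → [21,28); WM=25
i=12 t=25 v=5: → [21,28); WM=25
i=13 t=28 v=6: → [28,35); WM=28; [21,28) fires=6
i=14 t=33 v=5: → [28,35); WM=33
i=15 t=33 v=9: → [28,35); WM=33
i=16 t=34 v=8: → [28,35); WM=34
i=17 t=37 v=2: → [35,42); WM=37; [28,35) fires=4
i=18 t=41 v=2: → [35,42); WM=41
i=19 t=25 v=9: DROP (t<41-2); WM=41
i=20 t=38 v=3: DROP (t<41-2); WM=41
i=21 t=41 v=3: → [35,42); WM=41
i=22 t=26 v=2: DROP (t<41-2); WM=41
i=23 t=37 v=6: DROP (t<41-2); WM=41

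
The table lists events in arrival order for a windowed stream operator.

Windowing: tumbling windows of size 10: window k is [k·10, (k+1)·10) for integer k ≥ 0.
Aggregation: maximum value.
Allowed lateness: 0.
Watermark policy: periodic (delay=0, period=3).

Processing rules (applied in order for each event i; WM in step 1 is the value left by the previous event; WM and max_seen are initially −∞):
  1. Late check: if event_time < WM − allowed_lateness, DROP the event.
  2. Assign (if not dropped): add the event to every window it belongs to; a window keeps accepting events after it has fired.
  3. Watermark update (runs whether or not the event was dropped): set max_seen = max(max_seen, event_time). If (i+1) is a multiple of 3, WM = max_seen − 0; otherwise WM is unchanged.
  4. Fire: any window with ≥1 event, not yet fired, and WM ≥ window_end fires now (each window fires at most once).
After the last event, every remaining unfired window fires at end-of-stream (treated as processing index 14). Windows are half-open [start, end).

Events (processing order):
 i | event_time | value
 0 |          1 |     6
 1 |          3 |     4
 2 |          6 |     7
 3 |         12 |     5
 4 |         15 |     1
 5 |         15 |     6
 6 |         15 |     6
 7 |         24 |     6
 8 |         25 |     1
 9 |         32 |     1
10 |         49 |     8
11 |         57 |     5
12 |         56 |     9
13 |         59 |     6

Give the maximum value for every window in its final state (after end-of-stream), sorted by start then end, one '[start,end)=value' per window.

i=0 t=1 v=6: → [0,10); WM=−∞
i=1 t=3 v=4: → [0,10); WM=−∞
i=2 t=6 v=7: → [0,10); WM=6
i=3 t=12 v=5: → [10,20); WM=6
i=4 t=15 v=1: → [10,20); WM=6
i=5 t=15 v=6: → [10,20); WM=15; [0,10) fires=7
i=6 t=15 v=6: → [10,20); WM=15
i=7 t=24 v=6: → [20,30); WM=15
i=8 t=25 v=1: → [20,30); WM=25; [10,20) fires=6
i=9 t=32 v=1: → [30,40); WM=25
i=10 t=49 v=8: → [40,50); WM=25
i=11 t=57 v=5: → [50,60); WM=57; [20,30) fires=6 [30,40) fires=1 [40,50) fires=8
i=12 t=56 v=9: DROP (t<57-0); WM=57
i=13 t=59 v=6: → [50,60); WM=57

[0,10)=7 [10,20)=6 [20,30)=6 [30,40)=1 [40,50)=8 [50,60)=6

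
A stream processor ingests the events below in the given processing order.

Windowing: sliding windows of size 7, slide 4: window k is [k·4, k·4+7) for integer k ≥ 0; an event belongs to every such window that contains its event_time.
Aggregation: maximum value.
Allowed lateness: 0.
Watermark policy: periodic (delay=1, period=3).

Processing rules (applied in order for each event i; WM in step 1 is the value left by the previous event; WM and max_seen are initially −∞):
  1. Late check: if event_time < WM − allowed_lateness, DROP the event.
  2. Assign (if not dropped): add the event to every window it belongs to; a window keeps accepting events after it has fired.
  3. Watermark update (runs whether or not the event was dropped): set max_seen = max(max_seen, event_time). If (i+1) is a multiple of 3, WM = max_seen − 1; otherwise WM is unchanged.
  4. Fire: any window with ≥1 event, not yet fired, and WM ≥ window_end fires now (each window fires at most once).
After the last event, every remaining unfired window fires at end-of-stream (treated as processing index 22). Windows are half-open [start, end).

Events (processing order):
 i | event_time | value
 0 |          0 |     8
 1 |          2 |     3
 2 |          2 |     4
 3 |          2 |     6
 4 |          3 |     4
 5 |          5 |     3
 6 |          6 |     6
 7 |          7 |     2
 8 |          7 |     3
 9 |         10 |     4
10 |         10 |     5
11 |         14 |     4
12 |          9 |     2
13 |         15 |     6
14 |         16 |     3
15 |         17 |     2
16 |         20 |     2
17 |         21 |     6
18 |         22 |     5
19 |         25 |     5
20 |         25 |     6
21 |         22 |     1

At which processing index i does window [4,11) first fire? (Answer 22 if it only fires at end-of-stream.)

i=0 t=0 v=8: → [0,7); WM=−∞
i=1 t=2 v=3: → [0,7); WM=−∞
i=2 t=2 v=4: → [0,7); WM=1
i=3 t=2 v=6: → [0,7); WM=1
i=4 t=3 v=4: → [0,7); WM=1
i=5 t=5 v=3: → [4,11),[0,7); WM=4
i=6 t=6 v=6: → [4,11),[0,7); WM=4
i=7 t=7 v=2: → [4,11); WM=4
i=8 t=7 v=3: → [4,11); WM=6
i=9 t=10 v=4: → [8,15),[4,11); WM=6
i=10 t=10 v=5: → [8,15),[4,11); WM=6
i=11 t=14 v=4: → [12,19),[8,15); WM=13; [0,7) fires=8 [4,11) fires=6
i=12 t=9 v=2: DROP (t<13-0); WM=13
i=13 t=15 v=6: → [12,19); WM=13
i=14 t=16 v=3: → [16,23),[12,19); WM=15; [8,15) fires=5
i=15 t=17 v=2: → [16,23),[12,19); WM=15
i=16 t=20 v=2: → [20,27),[16,23); WM=15
i=17 t=21 v=6: → [20,27),[16,23); WM=20; [12,19) fires=6
i=18 t=22 v=5: → [20,27),[16,23); WM=20
i=19 t=25 v=5: → [24,31),[20,27); WM=20
i=20 t=25 v=6: → [24,31),[20,27); WM=24; [16,23) fires=6
i=21 t=22 v=1: DROP (t<24-0); WM=24

11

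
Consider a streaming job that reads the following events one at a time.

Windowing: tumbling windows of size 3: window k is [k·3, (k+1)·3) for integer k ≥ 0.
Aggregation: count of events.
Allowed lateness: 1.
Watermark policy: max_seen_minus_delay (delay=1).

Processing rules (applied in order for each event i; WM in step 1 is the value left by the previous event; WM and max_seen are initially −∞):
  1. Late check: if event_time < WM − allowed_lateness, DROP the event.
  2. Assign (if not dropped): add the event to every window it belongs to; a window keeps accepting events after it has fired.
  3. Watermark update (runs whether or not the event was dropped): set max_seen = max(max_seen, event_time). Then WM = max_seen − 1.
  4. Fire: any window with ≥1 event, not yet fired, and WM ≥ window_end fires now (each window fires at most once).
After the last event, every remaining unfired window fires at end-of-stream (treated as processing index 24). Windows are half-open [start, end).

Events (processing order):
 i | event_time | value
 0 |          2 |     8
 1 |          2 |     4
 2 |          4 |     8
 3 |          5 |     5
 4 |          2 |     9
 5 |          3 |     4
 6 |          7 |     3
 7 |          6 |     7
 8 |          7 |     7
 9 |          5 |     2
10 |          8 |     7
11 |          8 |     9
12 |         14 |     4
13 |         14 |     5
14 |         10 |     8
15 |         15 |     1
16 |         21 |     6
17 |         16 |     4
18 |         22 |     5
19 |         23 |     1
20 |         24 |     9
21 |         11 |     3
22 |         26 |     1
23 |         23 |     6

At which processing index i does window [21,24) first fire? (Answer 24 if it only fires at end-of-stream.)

i=0 t=2 v=8: → [0,3); WM=1
i=1 t=2 v=4: → [0,3); WM=1
i=2 t=4 v=8: → [3,6); WM=3; [0,3) fires=2
i=3 t=5 v=5: → [3,6); WM=4
i=4 t=2 v=9: DROP (t<4-1); WM=4
i=5 t=3 v=4: → [3,6); WM=4
i=6 t=7 v=3: → [6,9); WM=6; [3,6) fires=3
i=7 t=6 v=7: → [6,9); WM=6
i=8 t=7 v=7: → [6,9); WM=6
i=9 t=5 v=2: → [3,6); WM=6
i=10 t=8 v=7: → [6,9); WM=7
i=11 t=8 v=9: → [6,9); WM=7
i=12 t=14 v=4: → [12,15); WM=13; [6,9) fires=5
i=13 t=14 v=5: → [12,15); WM=13
i=14 t=10 v=8: DROP (t<13-1); WM=13
i=15 t=15 v=1: → [15,18); WM=14
i=16 t=21 v=6: → [21,24); WM=20; [12,15) fires=2 [15,18) fires=1
i=17 t=16 v=4: DROP (t<20-1); WM=20
i=18 t=22 v=5: → [21,24); WM=21
i=19 t=23 v=1: → [21,24); WM=22
i=20 t=24 v=9: → [24,27); WM=23
i=21 t=11 v=3: DROP (t<23-1); WM=23
i=22 t=26 v=1: → [24,27); WM=25; [21,24) fires=3
i=23 t=23 v=6: DROP (t<25-1); WM=25

22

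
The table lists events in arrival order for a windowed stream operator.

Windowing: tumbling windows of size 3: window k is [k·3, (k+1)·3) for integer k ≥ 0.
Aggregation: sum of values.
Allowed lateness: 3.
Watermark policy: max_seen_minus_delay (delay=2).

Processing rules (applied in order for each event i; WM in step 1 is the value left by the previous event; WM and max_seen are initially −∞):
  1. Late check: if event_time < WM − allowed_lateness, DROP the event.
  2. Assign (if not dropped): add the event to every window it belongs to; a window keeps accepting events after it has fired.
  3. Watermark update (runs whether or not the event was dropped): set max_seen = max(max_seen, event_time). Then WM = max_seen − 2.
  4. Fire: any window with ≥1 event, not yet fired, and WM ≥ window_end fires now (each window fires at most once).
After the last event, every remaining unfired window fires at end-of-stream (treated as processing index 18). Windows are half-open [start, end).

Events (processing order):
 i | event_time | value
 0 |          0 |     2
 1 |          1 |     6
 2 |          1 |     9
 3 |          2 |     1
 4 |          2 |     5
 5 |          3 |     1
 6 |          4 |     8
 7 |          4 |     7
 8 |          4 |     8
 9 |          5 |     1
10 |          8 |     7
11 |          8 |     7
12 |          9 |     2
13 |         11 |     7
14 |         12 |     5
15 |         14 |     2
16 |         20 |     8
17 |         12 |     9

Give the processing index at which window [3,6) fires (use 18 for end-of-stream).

10

i=0 t=0 v=2: → [0,3); WM=-2
i=1 t=1 v=6: → [0,3); WM=-1
i=2 t=1 v=9: → [0,3); WM=-1
i=3 t=2 v=1: → [0,3); WM=0
i=4 t=2 v=5: → [0,3); WM=0
i=5 t=3 v=1: → [3,6); WM=1
i=6 t=4 v=8: → [3,6); WM=2
i=7 t=4 v=7: → [3,6); WM=2
i=8 t=4 v=8: → [3,6); WM=2
i=9 t=5 v=1: → [3,6); WM=3; [0,3) fires=23
i=10 t=8 v=7: → [6,9); WM=6; [3,6) fires=25
i=11 t=8 v=7: → [6,9); WM=6
i=12 t=9 v=2: → [9,12); WM=7
i=13 t=11 v=7: → [9,12); WM=9; [6,9) fires=14
i=14 t=12 v=5: → [12,15); WM=10
i=15 t=14 v=2: → [12,15); WM=12; [9,12) fires=9
i=16 t=20 v=8: → [18,21); WM=18; [12,15) fires=7
i=17 t=12 v=9: DROP (t<18-3); WM=18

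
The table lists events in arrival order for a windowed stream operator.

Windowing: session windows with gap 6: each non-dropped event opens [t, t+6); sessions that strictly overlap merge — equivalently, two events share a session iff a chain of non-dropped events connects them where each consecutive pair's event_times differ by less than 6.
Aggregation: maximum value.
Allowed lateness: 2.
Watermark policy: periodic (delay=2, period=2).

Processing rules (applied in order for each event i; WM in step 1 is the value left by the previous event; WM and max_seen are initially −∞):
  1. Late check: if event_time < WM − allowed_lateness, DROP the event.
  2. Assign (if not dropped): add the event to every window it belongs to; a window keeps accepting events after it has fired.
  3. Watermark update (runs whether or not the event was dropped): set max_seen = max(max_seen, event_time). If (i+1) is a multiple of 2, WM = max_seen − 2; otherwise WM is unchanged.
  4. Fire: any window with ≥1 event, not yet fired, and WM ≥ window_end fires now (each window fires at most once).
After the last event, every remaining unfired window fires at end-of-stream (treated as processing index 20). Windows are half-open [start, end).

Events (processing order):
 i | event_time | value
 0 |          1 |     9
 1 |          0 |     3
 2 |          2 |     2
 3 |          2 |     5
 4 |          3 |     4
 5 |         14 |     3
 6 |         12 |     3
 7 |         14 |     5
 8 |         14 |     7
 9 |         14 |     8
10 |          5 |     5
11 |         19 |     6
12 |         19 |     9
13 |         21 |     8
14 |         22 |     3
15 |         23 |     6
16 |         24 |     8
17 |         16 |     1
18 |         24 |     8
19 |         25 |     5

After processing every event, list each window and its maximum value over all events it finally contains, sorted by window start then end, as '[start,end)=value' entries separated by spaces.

i=0 t=1 v=9: → [1,7); WM=−∞
i=1 t=0 v=3: → [0,7); WM=-1
i=2 t=2 v=2: → [0,8); WM=-1
i=3 t=2 v=5: → [0,8); WM=0
i=4 t=3 v=4: → [0,9); WM=0
i=5 t=14 v=3: → [14,20); WM=12
i=6 t=12 v=3: → [12,20); WM=12
i=7 t=14 v=5: → [12,20); WM=12
i=8 t=14 v=7: → [12,20); WM=12
i=9 t=14 v=8: → [12,20); WM=12
i=10 t=5 v=5: DROP (t<12-2); WM=12
i=11 t=19 v=6: → [12,25); WM=17
i=12 t=19 v=9: → [12,25); WM=17
i=13 t=21 v=8: → [12,27); WM=19
i=14 t=22 v=3: → [12,28); WM=19
i=15 t=23 v=6: → [12,29); WM=21
i=16 t=24 v=8: → [12,30); WM=21
i=17 t=16 v=1: DROP (t<21-2); WM=22
i=18 t=24 v=8: → [12,30); WM=22
i=19 t=25 v=5: → [12,31); WM=23

[0,9)=9 [12,31)=9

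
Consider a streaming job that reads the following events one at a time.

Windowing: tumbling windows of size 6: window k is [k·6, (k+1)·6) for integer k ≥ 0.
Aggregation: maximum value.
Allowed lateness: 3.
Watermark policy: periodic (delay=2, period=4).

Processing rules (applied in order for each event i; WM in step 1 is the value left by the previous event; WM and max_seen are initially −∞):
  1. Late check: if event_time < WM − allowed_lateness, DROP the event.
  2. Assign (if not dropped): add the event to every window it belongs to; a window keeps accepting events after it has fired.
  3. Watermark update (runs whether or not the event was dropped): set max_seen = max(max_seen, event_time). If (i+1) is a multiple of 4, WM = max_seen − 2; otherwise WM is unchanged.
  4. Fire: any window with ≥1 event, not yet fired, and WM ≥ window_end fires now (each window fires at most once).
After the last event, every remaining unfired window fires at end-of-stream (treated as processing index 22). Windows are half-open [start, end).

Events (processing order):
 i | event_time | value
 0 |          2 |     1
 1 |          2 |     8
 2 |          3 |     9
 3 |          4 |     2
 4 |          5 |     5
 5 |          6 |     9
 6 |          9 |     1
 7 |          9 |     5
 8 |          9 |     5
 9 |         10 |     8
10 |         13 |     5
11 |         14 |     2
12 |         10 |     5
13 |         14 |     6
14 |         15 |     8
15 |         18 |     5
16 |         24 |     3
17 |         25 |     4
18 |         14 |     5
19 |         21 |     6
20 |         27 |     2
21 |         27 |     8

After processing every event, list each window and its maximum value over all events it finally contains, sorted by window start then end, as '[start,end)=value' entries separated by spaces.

[0,6)=9 [6,12)=9 [12,18)=8 [18,24)=6 [24,30)=8

i=0 t=2 v=1: → [0,6); WM=−∞
i=1 t=2 v=8: → [0,6); WM=−∞
i=2 t=3 v=9: → [0,6); WM=−∞
i=3 t=4 v=2: → [0,6); WM=2
i=4 t=5 v=5: → [0,6); WM=2
i=5 t=6 v=9: → [6,12); WM=2
i=6 t=9 v=1: → [6,12); WM=2
i=7 t=9 v=5: → [6,12); WM=7; [0,6) fires=9
i=8 t=9 v=5: → [6,12); WM=7
i=9 t=10 v=8: → [6,12); WM=7
i=10 t=13 v=5: → [12,18); WM=7
i=11 t=14 v=2: → [12,18); WM=12; [6,12) fires=9
i=12 t=10 v=5: → [6,12); WM=12
i=13 t=14 v=6: → [12,18); WM=12
i=14 t=15 v=8: → [12,18); WM=12
i=15 t=18 v=5: → [18,24); WM=16
i=16 t=24 v=3: → [24,30); WM=16
i=17 t=25 v=4: → [24,30); WM=16
i=18 t=14 v=5: → [12,18); WM=16
i=19 t=21 v=6: → [18,24); WM=23; [12,18) fires=8
i=20 t=27 v=2: → [24,30); WM=23
i=21 t=27 v=8: → [24,30); WM=23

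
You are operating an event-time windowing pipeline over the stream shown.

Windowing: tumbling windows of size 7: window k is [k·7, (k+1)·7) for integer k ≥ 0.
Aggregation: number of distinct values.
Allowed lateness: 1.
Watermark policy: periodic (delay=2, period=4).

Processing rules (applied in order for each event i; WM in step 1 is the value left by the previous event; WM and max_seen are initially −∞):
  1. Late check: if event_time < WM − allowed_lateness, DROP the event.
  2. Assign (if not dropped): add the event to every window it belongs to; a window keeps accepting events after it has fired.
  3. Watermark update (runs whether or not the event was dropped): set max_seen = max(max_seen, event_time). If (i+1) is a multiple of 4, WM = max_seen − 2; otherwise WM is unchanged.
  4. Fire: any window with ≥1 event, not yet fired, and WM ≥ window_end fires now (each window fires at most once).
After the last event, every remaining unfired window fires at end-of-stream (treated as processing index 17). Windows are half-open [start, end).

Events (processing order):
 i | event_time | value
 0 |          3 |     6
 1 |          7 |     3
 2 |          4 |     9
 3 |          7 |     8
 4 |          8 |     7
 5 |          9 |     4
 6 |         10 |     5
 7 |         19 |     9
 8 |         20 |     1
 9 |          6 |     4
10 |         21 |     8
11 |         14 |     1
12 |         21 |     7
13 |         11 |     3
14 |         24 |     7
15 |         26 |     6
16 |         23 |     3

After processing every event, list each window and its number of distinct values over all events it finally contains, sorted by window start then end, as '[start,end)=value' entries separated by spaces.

[0,7)=2 [7,14)=5 [14,21)=2 [21,28)=4

i=0 t=3 v=6: → [0,7); WM=−∞
i=1 t=7 v=3: → [7,14); WM=−∞
i=2 t=4 v=9: → [0,7); WM=−∞
i=3 t=7 v=8: → [7,14); WM=5
i=4 t=8 v=7: → [7,14); WM=5
i=5 t=9 v=4: → [7,14); WM=5
i=6 t=10 v=5: → [7,14); WM=5
i=7 t=19 v=9: → [14,21); WM=17; [0,7) fires=2 [7,14) fires=5
i=8 t=20 v=1: → [14,21); WM=17
i=9 t=6 v=4: DROP (t<17-1); WM=17
i=10 t=21 v=8: → [21,28); WM=17
i=11 t=14 v=1: DROP (t<17-1); WM=19
i=12 t=21 v=7: → [21,28); WM=19
i=13 t=11 v=3: DROP (t<19-1); WM=19
i=14 t=24 v=7: → [21,28); WM=19
i=15 t=26 v=6: → [21,28); WM=24; [14,21) fires=2
i=16 t=23 v=3: → [21,28); WM=24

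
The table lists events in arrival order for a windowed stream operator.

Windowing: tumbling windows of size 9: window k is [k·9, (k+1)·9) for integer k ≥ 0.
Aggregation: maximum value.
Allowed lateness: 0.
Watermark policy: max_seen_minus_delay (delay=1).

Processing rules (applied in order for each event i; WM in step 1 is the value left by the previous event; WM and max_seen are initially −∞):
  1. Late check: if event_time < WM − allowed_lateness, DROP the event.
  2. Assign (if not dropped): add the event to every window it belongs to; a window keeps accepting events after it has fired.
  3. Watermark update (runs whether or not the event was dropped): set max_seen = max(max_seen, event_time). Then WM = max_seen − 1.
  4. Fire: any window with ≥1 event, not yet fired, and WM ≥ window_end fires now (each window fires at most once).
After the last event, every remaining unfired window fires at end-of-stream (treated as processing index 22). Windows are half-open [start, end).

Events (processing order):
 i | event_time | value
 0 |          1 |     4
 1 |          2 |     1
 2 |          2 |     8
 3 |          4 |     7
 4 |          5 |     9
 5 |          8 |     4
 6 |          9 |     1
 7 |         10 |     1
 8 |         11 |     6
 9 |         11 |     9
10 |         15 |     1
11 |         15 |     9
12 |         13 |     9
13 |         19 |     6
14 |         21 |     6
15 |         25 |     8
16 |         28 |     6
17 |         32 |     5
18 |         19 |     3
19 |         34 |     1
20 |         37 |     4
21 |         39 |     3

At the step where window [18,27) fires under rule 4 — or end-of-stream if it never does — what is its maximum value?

i=0 t=1 v=4: → [0,9); WM=0
i=1 t=2 v=1: → [0,9); WM=1
i=2 t=2 v=8: → [0,9); WM=1
i=3 t=4 v=7: → [0,9); WM=3
i=4 t=5 v=9: → [0,9); WM=4
i=5 t=8 v=4: → [0,9); WM=7
i=6 t=9 v=1: → [9,18); WM=8
i=7 t=10 v=1: → [9,18); WM=9; [0,9) fires=9
i=8 t=11 v=6: → [9,18); WM=10
i=9 t=11 v=9: → [9,18); WM=10
i=10 t=15 v=1: → [9,18); WM=14
i=11 t=15 v=9: → [9,18); WM=14
i=12 t=13 v=9: DROP (t<14-0); WM=14
i=13 t=19 v=6: → [18,27); WM=18; [9,18) fires=9
i=14 t=21 v=6: → [18,27); WM=20
i=15 t=25 v=8: → [18,27); WM=24
i=16 t=28 v=6: → [27,36); WM=27; [18,27) fires=8
i=17 t=32 v=5: → [27,36); WM=31
i=18 t=19 v=3: DROP (t<31-0); WM=31
i=19 t=34 v=1: → [27,36); WM=33
i=20 t=37 v=4: → [36,45); WM=36; [27,36) fires=6
i=21 t=39 v=3: → [36,45); WM=38

8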